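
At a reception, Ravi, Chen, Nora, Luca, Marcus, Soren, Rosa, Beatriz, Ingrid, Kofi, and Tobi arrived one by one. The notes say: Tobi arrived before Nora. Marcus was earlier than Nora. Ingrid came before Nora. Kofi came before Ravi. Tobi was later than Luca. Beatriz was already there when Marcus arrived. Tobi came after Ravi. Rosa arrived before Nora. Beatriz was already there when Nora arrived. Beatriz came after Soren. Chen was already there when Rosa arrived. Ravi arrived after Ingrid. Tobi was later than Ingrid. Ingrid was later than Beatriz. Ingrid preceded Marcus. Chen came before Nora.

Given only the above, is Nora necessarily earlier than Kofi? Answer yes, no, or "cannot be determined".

no

Tracing the constraints gives Kofi → Ravi → Tobi → Nora, so Kofi must come before Nora.
That means Nora cannot be before Kofi.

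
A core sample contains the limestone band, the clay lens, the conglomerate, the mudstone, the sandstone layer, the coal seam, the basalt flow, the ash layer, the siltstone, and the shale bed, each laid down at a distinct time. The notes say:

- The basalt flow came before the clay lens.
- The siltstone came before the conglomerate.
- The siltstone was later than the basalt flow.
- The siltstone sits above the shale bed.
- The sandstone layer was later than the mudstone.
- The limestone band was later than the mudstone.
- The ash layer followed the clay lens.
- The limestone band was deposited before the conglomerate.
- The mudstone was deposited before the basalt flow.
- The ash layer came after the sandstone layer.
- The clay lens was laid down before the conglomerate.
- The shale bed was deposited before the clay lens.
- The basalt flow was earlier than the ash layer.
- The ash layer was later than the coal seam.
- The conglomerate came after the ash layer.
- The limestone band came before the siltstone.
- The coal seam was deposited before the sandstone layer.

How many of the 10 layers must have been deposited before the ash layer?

Directly stated before the ash layer: the basalt flow, the clay lens, the coal seam, and the sandstone layer.
The mudstone reaches the ash layer via the mudstone → the basalt flow → the ash layer.
The shale bed reaches the ash layer via the shale bed → the clay lens → the ash layer.
No chain forces the limestone band (or any of the others) ahead of the ash layer.
That's the basalt flow, the clay lens, the coal seam, the mudstone, the sandstone layer, and the shale bed — 6 in all.

6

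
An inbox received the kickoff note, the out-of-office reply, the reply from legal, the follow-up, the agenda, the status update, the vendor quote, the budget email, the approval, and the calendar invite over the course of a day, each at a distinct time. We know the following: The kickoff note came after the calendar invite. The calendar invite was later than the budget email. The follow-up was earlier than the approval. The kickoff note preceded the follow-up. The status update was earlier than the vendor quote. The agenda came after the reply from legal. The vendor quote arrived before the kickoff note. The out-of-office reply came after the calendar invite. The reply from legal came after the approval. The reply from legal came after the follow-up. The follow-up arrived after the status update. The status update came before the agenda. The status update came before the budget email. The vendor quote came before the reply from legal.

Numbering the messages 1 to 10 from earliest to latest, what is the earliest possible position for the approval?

7

The budget email, the calendar invite, the follow-up, the kickoff note, the status update, and the vendor quote must all come before the approval — 6 forced predecessors.
Nothing else is forced ahead of the approval, so its earliest slot is position 6 + 1 = 7.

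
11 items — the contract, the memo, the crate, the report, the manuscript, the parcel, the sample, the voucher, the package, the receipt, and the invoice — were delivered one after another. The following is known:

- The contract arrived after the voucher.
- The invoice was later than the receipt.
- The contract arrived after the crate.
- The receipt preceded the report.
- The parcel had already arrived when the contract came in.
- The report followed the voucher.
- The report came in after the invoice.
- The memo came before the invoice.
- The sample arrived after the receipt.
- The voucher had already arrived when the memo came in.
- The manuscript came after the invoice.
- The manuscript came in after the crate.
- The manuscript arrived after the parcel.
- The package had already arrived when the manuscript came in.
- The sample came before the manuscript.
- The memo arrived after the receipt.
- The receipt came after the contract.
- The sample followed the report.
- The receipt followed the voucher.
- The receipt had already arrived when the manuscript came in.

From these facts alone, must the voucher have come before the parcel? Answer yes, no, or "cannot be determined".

No chain of stated constraints runs from the voucher to the parcel, and none runs from the parcel to the voucher either.
So the relative order of the voucher and the parcel is not fixed by the given facts.

cannot be determined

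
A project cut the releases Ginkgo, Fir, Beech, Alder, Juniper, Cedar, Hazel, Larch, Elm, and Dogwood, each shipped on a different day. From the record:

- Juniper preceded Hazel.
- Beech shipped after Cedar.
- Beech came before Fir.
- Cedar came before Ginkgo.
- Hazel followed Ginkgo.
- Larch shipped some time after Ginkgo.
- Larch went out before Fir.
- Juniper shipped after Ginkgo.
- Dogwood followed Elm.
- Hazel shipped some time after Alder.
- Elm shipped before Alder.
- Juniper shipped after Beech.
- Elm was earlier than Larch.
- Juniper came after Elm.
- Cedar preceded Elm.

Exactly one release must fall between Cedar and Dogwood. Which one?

Elm

Tracing the constraints gives Cedar → Elm → Dogwood, so Elm sits after Cedar and before Dogwood.
No other release is forced both after Cedar and before Dogwood.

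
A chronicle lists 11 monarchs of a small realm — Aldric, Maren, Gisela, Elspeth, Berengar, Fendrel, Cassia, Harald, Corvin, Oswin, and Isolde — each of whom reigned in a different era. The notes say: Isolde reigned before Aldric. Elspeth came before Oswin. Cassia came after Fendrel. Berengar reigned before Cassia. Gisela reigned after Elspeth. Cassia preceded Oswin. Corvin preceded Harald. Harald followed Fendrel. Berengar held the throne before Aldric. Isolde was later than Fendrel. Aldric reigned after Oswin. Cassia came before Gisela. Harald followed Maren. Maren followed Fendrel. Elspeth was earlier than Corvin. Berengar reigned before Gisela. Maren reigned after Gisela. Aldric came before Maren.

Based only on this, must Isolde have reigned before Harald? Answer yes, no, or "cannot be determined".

Chain the constraints: Isolde → Aldric → Maren → Harald. Each link is directly stated, so Isolde comes before Harald.

yes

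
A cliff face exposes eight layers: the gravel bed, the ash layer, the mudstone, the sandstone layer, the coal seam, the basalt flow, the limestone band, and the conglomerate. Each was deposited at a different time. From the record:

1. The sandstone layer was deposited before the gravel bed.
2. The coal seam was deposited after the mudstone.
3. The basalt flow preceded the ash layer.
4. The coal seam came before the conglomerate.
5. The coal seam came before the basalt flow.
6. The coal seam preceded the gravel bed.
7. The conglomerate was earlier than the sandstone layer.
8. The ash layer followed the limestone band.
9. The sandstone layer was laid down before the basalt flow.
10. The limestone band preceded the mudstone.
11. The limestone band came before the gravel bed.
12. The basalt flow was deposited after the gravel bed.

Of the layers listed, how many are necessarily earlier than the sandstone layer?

Directly stated before the sandstone layer: the conglomerate.
The coal seam reaches the sandstone layer via the coal seam → the conglomerate → the sandstone layer.
The limestone band reaches the sandstone layer via the limestone band → the mudstone → the coal seam → the conglomerate → the sandstone layer.
The mudstone reaches the sandstone layer via the mudstone → the coal seam → the conglomerate → the sandstone layer.
No chain forces the basalt flow (or any of the others) ahead of the sandstone layer.
That's the coal seam, the conglomerate, the limestone band, and the mudstone — 4 in all.

4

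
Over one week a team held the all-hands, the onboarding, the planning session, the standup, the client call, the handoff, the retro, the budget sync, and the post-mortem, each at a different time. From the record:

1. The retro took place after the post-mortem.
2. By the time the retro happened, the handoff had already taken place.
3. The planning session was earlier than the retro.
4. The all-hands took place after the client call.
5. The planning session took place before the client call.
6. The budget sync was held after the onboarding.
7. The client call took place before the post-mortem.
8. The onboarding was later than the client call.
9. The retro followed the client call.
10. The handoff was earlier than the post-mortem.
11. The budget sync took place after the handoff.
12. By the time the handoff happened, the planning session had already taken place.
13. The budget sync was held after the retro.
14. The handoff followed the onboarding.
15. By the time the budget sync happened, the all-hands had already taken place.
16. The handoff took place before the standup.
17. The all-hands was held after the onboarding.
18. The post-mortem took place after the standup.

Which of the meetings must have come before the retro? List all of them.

Directly stated before the retro: the client call, the handoff, the planning session, and the post-mortem.
The onboarding reaches the retro via the onboarding → the handoff → the retro.
The standup reaches the retro via the standup → the post-mortem → the retro.

the client call, the handoff, the onboarding, the planning session, the post-mortem, the standup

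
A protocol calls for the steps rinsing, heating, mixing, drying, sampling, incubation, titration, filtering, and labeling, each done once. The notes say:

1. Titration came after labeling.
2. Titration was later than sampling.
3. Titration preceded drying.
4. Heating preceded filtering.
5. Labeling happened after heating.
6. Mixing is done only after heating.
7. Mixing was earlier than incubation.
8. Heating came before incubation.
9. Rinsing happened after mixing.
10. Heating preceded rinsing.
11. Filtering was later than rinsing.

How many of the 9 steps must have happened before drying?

4

Directly stated before drying: titration.
Heating reaches drying via heating → labeling → titration → drying.
Labeling reaches drying via labeling → titration → drying.
Sampling reaches drying via sampling → titration → drying.
No chain forces rinsing (or any of the others) ahead of drying.
That's heating, labeling, sampling, and titration — 4 in all.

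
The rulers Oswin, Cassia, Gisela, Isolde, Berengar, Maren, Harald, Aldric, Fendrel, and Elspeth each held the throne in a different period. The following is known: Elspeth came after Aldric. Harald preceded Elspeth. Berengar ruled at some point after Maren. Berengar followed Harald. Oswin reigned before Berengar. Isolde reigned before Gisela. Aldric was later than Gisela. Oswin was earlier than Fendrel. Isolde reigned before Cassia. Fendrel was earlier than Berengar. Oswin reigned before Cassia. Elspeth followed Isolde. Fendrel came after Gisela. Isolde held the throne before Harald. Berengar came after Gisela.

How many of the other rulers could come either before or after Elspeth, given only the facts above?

5

Forced before Elspeth: Aldric, Gisela, Harald, and Isolde.
That leaves Berengar, Cassia, Fendrel, Maren, and Oswin with no forced order relative to Elspeth — 5.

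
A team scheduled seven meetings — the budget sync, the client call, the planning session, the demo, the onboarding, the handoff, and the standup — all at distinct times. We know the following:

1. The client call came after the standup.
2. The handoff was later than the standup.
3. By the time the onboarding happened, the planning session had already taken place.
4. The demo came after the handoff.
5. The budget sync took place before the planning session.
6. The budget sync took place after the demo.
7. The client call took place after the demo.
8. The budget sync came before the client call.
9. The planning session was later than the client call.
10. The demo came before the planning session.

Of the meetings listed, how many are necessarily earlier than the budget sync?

3

Directly stated before the budget sync: the demo.
The handoff reaches the budget sync via the handoff → the demo → the budget sync.
The standup reaches the budget sync via the standup → the handoff → the demo → the budget sync.
That's the demo, the handoff, and the standup — 3 in all.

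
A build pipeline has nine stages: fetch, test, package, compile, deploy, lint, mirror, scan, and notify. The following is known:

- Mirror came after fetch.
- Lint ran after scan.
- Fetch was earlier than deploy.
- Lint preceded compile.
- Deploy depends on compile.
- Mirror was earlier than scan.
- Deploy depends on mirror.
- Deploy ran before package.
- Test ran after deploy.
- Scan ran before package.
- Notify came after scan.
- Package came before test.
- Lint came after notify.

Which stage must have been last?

test

Every other stage has a chain of constraints placing it before test, so test is last.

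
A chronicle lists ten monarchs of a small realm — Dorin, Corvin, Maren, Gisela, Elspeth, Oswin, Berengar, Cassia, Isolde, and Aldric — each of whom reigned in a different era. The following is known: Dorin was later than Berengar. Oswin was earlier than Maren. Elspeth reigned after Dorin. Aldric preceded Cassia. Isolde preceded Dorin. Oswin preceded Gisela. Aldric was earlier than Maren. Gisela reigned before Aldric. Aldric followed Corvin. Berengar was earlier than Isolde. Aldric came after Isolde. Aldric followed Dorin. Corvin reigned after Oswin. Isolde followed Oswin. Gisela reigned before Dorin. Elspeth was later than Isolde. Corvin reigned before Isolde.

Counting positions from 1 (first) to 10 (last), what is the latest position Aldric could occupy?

Aldric must come before Cassia and Maren — 2 rulers forced after them.
Everything else can be placed before Aldric in some valid order, so Aldric can sit as late as position 10 − 2 = 8.

8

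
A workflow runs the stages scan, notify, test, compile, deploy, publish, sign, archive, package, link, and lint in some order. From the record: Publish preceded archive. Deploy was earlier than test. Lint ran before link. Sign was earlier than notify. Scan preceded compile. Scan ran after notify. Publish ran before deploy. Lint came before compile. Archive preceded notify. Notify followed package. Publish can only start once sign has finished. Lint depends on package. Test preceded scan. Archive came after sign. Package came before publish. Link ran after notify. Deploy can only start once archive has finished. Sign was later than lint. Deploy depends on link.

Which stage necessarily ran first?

Package has a chain of constraints placing it before every other stage, so package must be first.

package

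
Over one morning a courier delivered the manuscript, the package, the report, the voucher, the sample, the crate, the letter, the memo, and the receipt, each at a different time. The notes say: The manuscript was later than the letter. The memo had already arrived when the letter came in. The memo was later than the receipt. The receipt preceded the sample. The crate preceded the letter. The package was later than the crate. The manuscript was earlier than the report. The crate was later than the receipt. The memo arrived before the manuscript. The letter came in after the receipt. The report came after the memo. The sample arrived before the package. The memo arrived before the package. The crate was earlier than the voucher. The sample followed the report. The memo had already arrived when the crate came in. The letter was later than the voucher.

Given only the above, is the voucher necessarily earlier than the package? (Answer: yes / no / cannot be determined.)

yes

Chain the constraints: the voucher → the letter → the manuscript → the report → the sample → the package. Each link is directly stated, so the voucher comes before the package.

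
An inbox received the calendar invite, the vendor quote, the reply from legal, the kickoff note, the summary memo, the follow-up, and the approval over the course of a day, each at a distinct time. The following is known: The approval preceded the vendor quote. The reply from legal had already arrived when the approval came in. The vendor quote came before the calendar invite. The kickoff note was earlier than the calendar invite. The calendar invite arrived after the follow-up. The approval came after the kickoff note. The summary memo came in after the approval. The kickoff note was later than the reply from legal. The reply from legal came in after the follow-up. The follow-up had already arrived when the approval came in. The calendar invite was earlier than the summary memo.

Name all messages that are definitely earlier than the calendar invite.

Directly stated before the calendar invite: the follow-up, the kickoff note, and the vendor quote.
The approval reaches the calendar invite via the approval → the vendor quote → the calendar invite.
The reply from legal reaches the calendar invite via the reply from legal → the kickoff note → the calendar invite.

the approval, the follow-up, the kickoff note, the reply from legal, the vendor quote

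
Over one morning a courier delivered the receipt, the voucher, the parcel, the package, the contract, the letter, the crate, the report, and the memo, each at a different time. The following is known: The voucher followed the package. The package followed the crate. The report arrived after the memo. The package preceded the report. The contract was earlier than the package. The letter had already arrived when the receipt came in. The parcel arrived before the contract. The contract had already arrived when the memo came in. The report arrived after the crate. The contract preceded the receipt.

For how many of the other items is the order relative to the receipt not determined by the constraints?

5

Forced before the receipt: the contract, the letter, and the parcel.
That leaves the crate, the memo, the package, the report, and the voucher with no forced order relative to the receipt — 5.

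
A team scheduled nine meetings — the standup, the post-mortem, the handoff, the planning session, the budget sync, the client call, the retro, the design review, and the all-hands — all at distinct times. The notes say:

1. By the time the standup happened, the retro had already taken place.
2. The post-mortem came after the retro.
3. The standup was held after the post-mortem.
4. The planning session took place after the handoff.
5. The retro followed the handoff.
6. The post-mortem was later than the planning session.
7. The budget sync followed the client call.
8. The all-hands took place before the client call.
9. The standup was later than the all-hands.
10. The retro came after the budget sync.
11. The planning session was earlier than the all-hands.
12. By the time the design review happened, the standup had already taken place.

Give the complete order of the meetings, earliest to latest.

the handoff, the planning session, the all-hands, the client call, the budget sync, the retro, the post-mortem, the standup, the design review

The constraints fix every adjacent pair, so only one ordering works:
the handoff → the planning session → the all-hands → the client call → the budget sync → the retro → the post-mortem → the standup → the design review.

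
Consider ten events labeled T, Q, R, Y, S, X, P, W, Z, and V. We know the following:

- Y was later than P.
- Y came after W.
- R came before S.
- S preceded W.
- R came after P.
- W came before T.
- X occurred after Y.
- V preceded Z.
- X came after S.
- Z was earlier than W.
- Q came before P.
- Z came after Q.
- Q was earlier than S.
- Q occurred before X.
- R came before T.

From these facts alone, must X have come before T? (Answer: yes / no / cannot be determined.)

cannot be determined

No chain of stated constraints runs from X to T, and none runs from T to X either.
So the relative order of X and T is not fixed by the given facts.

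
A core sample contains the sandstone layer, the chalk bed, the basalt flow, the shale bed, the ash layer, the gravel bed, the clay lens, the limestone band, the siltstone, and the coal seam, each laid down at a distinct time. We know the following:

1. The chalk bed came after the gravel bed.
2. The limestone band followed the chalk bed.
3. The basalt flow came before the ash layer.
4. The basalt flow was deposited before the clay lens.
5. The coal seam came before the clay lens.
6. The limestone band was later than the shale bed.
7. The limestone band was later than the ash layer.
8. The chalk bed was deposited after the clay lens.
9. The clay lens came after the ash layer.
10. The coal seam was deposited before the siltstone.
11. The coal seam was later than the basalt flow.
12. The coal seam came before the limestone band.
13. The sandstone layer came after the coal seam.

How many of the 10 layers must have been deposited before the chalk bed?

5

Directly stated before the chalk bed: the clay lens and the gravel bed.
The ash layer reaches the chalk bed via the ash layer → the clay lens → the chalk bed.
The basalt flow reaches the chalk bed via the basalt flow → the clay lens → the chalk bed.
The coal seam reaches the chalk bed via the coal seam → the clay lens → the chalk bed.
No chain forces the shale bed (or any of the others) ahead of the chalk bed.
That's the ash layer, the basalt flow, the clay lens, the coal seam, and the gravel bed — 5 in all.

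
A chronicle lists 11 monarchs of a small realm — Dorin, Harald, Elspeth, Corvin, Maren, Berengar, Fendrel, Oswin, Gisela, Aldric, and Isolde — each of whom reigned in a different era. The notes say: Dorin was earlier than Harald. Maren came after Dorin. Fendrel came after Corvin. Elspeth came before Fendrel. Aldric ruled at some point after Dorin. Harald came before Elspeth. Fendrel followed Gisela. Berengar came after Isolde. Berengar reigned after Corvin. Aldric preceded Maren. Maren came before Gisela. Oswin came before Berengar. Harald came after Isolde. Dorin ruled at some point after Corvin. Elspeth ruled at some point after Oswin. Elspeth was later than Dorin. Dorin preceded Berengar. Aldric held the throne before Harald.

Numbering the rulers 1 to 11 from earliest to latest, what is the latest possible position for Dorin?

4

Dorin must come before Aldric, Berengar, Elspeth, Fendrel, Gisela, Harald, and Maren — 7 rulers forced after them.
Everything else can be placed before Dorin in some valid order, so Dorin can sit as late as position 11 − 7 = 4.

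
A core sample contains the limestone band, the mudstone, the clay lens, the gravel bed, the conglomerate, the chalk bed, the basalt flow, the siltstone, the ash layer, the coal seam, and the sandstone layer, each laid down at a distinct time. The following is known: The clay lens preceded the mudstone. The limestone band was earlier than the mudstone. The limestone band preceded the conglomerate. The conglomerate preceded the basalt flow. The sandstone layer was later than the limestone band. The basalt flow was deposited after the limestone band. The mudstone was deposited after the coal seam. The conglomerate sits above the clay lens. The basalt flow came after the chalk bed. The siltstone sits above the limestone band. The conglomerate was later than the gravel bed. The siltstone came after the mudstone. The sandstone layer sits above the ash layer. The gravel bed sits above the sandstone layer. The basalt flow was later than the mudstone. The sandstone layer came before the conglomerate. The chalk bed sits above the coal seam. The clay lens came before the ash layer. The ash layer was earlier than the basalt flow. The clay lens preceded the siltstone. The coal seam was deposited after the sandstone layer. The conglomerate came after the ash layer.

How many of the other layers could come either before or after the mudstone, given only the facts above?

3

Forced before the mudstone: the ash layer, the clay lens, the coal seam, the limestone band, and the sandstone layer; forced after the mudstone: the basalt flow and the siltstone.
That leaves the chalk bed, the conglomerate, and the gravel bed with no forced order relative to the mudstone — 3.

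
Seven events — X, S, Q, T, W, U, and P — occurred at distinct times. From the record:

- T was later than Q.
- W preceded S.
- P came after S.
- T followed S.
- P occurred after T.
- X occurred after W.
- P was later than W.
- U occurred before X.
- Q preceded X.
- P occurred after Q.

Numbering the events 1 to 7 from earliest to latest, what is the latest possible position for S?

S must come before P and T — 2 events forced after it.
Everything else can be placed before S in some valid order, so S can sit as late as position 7 − 2 = 5.

5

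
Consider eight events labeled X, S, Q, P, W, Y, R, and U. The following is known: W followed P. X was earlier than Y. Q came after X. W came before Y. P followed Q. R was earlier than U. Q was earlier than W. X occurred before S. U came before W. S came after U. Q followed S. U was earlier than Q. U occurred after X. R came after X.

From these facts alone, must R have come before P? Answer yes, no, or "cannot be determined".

yes

Chain the constraints: R → U → Q → P. Each link is directly stated, so R comes before P.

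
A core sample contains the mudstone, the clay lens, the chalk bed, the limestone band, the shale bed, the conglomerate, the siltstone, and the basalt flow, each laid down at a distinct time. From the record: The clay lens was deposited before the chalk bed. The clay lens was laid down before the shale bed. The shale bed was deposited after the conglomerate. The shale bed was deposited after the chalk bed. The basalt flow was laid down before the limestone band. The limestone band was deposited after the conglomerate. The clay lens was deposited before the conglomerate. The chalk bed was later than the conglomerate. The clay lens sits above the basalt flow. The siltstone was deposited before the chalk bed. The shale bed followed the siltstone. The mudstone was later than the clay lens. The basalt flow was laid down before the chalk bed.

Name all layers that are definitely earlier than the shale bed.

Directly stated before the shale bed: the chalk bed, the clay lens, the conglomerate, and the siltstone.
The basalt flow reaches the shale bed via the basalt flow → the clay lens → the shale bed.
No chain forces the limestone band (or any of the others) ahead of the shale bed.

the basalt flow, the chalk bed, the clay lens, the conglomerate, the siltstone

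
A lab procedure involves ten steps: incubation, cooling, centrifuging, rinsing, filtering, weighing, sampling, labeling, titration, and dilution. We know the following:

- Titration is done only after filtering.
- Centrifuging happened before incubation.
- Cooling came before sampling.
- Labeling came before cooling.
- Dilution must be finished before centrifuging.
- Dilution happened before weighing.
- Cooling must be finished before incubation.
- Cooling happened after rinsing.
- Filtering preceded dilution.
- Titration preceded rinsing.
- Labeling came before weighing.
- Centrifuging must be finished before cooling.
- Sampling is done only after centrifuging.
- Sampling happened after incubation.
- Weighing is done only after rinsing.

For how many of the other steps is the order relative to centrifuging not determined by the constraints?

4

Forced before centrifuging: dilution and filtering; forced after centrifuging: cooling, incubation, and sampling.
That leaves labeling, rinsing, titration, and weighing with no forced order relative to centrifuging — 4.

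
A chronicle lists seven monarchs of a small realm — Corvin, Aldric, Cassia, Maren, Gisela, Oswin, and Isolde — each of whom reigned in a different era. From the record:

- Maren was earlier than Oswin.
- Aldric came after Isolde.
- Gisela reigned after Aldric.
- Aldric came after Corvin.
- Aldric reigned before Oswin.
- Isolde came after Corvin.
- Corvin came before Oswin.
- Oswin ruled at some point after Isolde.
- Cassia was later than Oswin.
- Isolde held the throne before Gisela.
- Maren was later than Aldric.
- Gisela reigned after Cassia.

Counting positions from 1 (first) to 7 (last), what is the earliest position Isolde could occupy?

2

Corvin must come before Isolde — 1 forced predecessor.
Nothing else is forced ahead of Isolde, so their earliest slot is position 1 + 1 = 2.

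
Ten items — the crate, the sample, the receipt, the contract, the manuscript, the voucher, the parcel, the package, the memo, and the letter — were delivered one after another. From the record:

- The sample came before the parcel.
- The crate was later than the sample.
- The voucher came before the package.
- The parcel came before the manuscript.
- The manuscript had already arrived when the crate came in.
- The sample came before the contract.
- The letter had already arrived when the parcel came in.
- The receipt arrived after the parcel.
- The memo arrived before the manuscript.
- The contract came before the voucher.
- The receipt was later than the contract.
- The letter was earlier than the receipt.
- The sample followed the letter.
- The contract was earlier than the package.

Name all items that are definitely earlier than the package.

Directly stated before the package: the contract and the voucher.
The letter reaches the package via the letter → the sample → the contract → the package.
The sample reaches the package via the sample → the contract → the package.

the contract, the letter, the sample, the voucher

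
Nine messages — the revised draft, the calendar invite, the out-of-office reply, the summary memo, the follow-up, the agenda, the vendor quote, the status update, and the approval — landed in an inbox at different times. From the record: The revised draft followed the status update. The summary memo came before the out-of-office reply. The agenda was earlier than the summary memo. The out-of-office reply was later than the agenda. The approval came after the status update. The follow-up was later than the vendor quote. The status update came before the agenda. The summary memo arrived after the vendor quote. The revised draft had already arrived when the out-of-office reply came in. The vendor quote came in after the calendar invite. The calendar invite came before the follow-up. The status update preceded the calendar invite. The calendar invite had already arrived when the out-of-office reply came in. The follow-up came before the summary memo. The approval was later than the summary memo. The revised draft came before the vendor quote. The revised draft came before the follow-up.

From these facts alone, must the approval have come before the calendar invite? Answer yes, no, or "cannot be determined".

no

Tracing the constraints gives the calendar invite → the follow-up → the summary memo → the approval, so the calendar invite must come before the approval.
That means the approval cannot be before the calendar invite.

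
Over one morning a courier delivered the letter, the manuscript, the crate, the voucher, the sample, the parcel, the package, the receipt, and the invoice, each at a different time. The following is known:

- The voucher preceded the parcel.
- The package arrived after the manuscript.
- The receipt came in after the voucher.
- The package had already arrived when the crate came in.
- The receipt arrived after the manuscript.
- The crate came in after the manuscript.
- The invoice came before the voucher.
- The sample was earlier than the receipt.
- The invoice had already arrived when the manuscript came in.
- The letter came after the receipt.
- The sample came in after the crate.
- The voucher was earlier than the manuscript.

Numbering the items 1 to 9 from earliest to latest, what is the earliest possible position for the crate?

5

The invoice, the manuscript, the package, and the voucher must all come before the crate — 4 forced predecessors.
Nothing else is forced ahead of the crate, so its earliest slot is position 4 + 1 = 5.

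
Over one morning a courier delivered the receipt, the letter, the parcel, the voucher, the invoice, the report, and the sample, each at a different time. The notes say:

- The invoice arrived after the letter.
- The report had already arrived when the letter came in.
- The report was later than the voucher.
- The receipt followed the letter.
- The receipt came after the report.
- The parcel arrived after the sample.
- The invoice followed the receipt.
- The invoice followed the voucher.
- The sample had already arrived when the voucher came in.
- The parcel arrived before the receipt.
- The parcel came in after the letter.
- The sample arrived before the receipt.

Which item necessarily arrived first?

the sample

The sample has a chain of constraints placing it before every other item, so the sample must be first.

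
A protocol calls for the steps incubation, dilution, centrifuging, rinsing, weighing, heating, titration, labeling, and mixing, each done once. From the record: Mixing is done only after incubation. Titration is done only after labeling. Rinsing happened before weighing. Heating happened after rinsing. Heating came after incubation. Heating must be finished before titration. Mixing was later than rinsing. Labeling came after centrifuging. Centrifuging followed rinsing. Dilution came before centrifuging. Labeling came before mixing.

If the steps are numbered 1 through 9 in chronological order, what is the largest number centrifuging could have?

6

Centrifuging must come before labeling, mixing, and titration — 3 steps forced after it.
Everything else can be placed before centrifuging in some valid order, so centrifuging can sit as late as position 9 − 3 = 6.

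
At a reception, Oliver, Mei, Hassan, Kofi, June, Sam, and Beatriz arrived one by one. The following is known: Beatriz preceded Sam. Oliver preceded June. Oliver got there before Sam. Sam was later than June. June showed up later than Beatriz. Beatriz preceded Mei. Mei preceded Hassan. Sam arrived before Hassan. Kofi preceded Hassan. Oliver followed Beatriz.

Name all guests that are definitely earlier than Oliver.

Directly stated before Oliver: Beatriz.
No chain forces Kofi (or any of the others) ahead of Oliver.

Beatriz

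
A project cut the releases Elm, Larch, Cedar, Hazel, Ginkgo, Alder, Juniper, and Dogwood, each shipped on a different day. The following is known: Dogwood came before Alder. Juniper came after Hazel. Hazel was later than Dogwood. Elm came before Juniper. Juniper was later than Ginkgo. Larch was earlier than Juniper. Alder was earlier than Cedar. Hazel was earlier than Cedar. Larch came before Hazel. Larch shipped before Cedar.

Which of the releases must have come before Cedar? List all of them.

Alder, Dogwood, Hazel, Larch

Directly stated before Cedar: Alder, Hazel, and Larch.
Dogwood reaches Cedar via Dogwood → Hazel → Cedar.
No chain forces Ginkgo (or any of the others) ahead of Cedar.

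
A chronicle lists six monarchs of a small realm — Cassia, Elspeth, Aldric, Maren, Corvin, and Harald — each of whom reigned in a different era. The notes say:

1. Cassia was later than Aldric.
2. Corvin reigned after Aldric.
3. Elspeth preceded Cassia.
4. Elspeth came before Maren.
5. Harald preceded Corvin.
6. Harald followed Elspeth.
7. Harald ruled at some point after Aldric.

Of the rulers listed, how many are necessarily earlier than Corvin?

3

Directly stated before Corvin: Aldric and Harald.
Elspeth reaches Corvin via Elspeth → Harald → Corvin.
That's Aldric, Elspeth, and Harald — 3 in all.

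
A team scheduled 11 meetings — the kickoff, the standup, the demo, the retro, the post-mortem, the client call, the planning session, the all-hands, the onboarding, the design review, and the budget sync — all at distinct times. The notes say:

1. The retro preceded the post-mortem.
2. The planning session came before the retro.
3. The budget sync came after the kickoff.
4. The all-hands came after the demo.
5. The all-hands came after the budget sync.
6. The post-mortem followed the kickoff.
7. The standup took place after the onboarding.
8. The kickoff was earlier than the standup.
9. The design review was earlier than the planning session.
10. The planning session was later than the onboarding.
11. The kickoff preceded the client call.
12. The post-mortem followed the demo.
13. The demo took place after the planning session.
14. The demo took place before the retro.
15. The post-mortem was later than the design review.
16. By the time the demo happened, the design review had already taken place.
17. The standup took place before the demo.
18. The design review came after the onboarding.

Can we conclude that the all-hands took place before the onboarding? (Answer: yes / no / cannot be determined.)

Tracing the constraints gives the onboarding → the design review → the demo → the all-hands, so the onboarding must come before the all-hands.
That means the all-hands cannot be before the onboarding.

no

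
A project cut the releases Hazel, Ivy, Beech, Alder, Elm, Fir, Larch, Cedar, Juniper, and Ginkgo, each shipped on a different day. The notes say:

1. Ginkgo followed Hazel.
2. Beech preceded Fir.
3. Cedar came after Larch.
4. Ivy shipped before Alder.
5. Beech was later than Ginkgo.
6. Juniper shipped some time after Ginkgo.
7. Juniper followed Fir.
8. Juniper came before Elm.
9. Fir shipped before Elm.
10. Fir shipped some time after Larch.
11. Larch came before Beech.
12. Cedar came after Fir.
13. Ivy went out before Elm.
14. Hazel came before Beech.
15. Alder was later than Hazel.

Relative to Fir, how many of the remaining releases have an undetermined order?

2

Forced before Fir: Beech, Ginkgo, Hazel, and Larch; forced after Fir: Cedar, Elm, and Juniper.
That leaves Alder and Ivy with no forced order relative to Fir — 2.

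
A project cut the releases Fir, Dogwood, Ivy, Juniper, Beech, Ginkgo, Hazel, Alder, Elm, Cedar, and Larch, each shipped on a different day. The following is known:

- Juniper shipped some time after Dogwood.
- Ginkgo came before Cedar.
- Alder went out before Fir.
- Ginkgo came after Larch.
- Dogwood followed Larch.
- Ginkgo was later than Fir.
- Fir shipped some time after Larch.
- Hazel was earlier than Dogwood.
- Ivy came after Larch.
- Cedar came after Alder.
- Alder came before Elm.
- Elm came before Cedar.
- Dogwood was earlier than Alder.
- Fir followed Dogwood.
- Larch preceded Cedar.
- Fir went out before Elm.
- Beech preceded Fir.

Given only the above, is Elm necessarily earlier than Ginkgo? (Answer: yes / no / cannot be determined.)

cannot be determined

No chain of stated constraints runs from Elm to Ginkgo, and none runs from Ginkgo to Elm either.
So the relative order of Elm and Ginkgo is not fixed by the given facts.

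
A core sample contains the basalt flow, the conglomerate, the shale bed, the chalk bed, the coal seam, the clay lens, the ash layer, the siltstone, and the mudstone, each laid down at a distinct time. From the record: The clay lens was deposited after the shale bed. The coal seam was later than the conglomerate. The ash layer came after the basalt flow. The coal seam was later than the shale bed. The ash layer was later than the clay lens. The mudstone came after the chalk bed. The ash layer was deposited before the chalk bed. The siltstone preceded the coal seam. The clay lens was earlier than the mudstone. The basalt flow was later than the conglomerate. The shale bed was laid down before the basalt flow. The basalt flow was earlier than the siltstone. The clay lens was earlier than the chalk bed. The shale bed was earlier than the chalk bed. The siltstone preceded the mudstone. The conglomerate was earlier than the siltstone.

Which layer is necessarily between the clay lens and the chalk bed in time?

the ash layer

Tracing the constraints gives the clay lens → the ash layer → the chalk bed, so the ash layer sits after the clay lens and before the chalk bed.
No other layer is forced both after the clay lens and before the chalk bed.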